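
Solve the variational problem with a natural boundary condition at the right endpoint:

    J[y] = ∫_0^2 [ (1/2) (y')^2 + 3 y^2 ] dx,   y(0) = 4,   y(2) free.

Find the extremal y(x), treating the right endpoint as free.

The Lagrangian L = (1/2) (y')^2 + 3 y^2 gives
    ∂L/∂y = 6 y,   ∂L/∂y' = y'.
Euler-Lagrange: y'' − 6 y = 0.
With k = sqrt(6), the general solution is
    y(x) = A cosh(sqrt(6) x) + B sinh(sqrt(6) x).
Fixed left endpoint y(0) = 4 ⇒ A = 4.
The right endpoint x = 2 is free, so the natural (transversality) condition is ∂L/∂y' |_{x=2} = 0, i.e. y'(2) = 0.
Compute y'(x) = A k sinh(k x) + B k cosh(k x), so
    y'(2) = A k sinh(k·2) + B k cosh(k·2) = 0
    ⇒ B = −A tanh(k·2) = − 4 tanh(sqrt(6)·2).
Therefore the extremal is
    y(x) = 4 cosh(sqrt(6) x) − 4 tanh(sqrt(6)·2) sinh(sqrt(6) x).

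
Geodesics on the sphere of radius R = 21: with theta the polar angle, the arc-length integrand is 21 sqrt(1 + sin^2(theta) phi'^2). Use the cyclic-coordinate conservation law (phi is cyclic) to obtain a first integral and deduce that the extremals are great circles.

On the sphere of radius R = 21 with spherical coordinates (θ, φ), the induced metric is
    ds^2 = 441(dθ^2 + sin^2(θ) dφ^2).
Parameterise by θ; the arc-length functional is
    J[φ] = ∫ 21 sqrt(1 + sin^2(θ) (dφ/dθ)^2) dθ,
so L = 21 sqrt(1 + sin^2(θ) φ'^2). Compute
    ∂L/∂φ = 0  (L has no explicit φ dependence),
    ∂L/∂φ' = 21 sin^2(θ) φ' / sqrt(1 + sin^2(θ) φ'^2).
Since ∂L/∂φ = 0, the Euler-Lagrange equation
    d/dθ(∂L/∂φ') − ∂L/∂φ = 0
reduces to d/dθ(∂L/∂φ') = 0, i.e. the momentum conjugate to φ is conserved:
    21 sin^2(θ) φ' / sqrt(1 + sin^2(θ) φ'^2) = C.
The overall factor of 21 is constant, so dividing through gives Clairaut's relation sin^2(θ) φ' / sqrt(1 + sin^2(θ) φ'^2) = C' (with C' = C/21). Solving for φ' and integrating gives the great-circle family
    cot(θ) = A cos(φ − φ_0),
i.e. the intersection of the sphere with a plane through the origin. The two constants A and φ_0 (equivalently C and one phase) are fixed by the two endpoint conditions.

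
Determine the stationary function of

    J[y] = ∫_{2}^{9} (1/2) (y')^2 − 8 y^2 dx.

The Lagrangian is L = (1/2) (y')^2 − 8 y^2.
Compute ∂L/∂y = -16y, ∂L/∂y' = y'.
The Euler-Lagrange equation d/dx(∂L/∂y') − ∂L/∂y = 0 reduces to
    y'' + 16 y = 0.
Its general solution is
    y(x) = A sin(4x) + B cos(4x),
with A, B fixed by the endpoint conditions.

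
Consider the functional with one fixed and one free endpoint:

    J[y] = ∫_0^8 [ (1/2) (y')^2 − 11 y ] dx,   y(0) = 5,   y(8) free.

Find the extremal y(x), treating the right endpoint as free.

The Lagrangian L = (1/2) (y')^2 − 11 y gives
    ∂L/∂y = −11,   ∂L/∂y' = y'.
Euler-Lagrange: d/dx(y') − (−11) = 0, i.e. y'' + 11 = 0, so
    y(x) = −(11/2) x^2 + C1 x + C2.
Fixed left endpoint y(0) = 5 ⇒ C2 = 5.
The right endpoint x = 8 is free, so the natural (transversality) condition is ∂L/∂y' |_{x=8} = 0, i.e. y'(8) = 0.
Compute y'(x) = −11 x + C1, so y'(8) = −88 + C1 = 0 ⇒ C1 = 88.
Therefore the extremal is
    y(x) = −(11/2) x^2 + 88 x + 5.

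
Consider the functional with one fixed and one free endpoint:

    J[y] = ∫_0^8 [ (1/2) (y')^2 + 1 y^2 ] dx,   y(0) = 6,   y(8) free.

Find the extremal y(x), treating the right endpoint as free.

The Lagrangian L = (1/2) (y')^2 + 1 y^2 gives
    ∂L/∂y = 2 y,   ∂L/∂y' = y'.
Euler-Lagrange: y'' − 2 y = 0.
With k = sqrt(2), the general solution is
    y(x) = A cosh(sqrt(2) x) + B sinh(sqrt(2) x).
Fixed left endpoint y(0) = 6 ⇒ A = 6.
The right endpoint x = 8 is free, so the natural (transversality) condition is ∂L/∂y' |_{x=8} = 0, i.e. y'(8) = 0.
Compute y'(x) = A k sinh(k x) + B k cosh(k x), so
    y'(8) = A k sinh(k·8) + B k cosh(k·8) = 0
    ⇒ B = −A tanh(k·8) = − 6 tanh(sqrt(2)·8).
Therefore the extremal is
    y(x) = 6 cosh(sqrt(2) x) − 6 tanh(sqrt(2)·8) sinh(sqrt(2) x).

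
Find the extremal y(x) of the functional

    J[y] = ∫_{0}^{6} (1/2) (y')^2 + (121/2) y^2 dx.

The Lagrangian is L = (1/2) (y')^2 + (121/2) y^2.
Compute ∂L/∂y = 121y, ∂L/∂y' = y'.
The Euler-Lagrange equation d/dx(∂L/∂y') − ∂L/∂y = 0 reduces to
    y'' − 121 y = 0.
Its general solution is
    y(x) = A e^(11x) + B e^(−11x),
with A, B fixed by the endpoint conditions.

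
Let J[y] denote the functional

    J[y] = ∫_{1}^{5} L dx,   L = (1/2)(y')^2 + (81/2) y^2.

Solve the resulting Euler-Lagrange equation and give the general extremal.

The Lagrangian is L = (1/2)(y')^2 + (81/2) y^2.
∂L/∂y = 81y.
∂L/∂y' = y'.
The Euler-Lagrange equation d/dx(∂L/∂y') − ∂L/∂y = 0 becomes:
    y'' - 81 y = 0
General solution: y(x) = A e^(9x) + B e^(-9x), where A and B are arbitrary constants fixed by the endpoint conditions.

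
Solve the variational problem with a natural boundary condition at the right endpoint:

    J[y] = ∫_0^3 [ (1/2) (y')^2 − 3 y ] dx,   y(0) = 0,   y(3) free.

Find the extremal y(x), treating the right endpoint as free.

The Lagrangian L = (1/2) (y')^2 − 3 y gives
    ∂L/∂y = −3,   ∂L/∂y' = y'.
Euler-Lagrange: d/dx(y') − (−3) = 0, i.e. y'' + 3 = 0, so
    y(x) = −(3/2) x^2 + C1 x + C2.
Fixed left endpoint y(0) = 0 ⇒ C2 = 0.
The right endpoint x = 3 is free, so the natural (transversality) condition is ∂L/∂y' |_{x=3} = 0, i.e. y'(3) = 0.
Compute y'(x) = −3 x + C1, so y'(3) = −9 + C1 = 0 ⇒ C1 = 9.
Therefore the extremal is
    y(x) = −(3/2) x^2 + 9 x.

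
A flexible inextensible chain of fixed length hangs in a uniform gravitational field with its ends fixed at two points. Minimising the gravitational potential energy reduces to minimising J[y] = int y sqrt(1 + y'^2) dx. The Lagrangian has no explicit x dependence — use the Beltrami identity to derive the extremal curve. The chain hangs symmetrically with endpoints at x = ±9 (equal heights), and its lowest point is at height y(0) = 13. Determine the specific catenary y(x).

The Lagrangian L(y, y') = y sqrt(1 + y'^2) has no explicit x dependence, so the Beltrami identity applies:
    L − y' ∂L/∂y' = C.
Compute ∂L/∂y' = y · y' / sqrt(1 + y'^2). Then
    L − y' ∂L/∂y'
    = y sqrt(1 + y'^2) − y · y'^2 / sqrt(1 + y'^2)
    = y (1 + y'^2 − y'^2) / sqrt(1 + y'^2)
    = y / sqrt(1 + y'^2) = C.
Squaring gives y^2 = C^2 (1 + y'^2), i.e.
    y'^2 = y^2 / C^2 − 1.
Separating variables,
    dy / sqrt(y^2 − C^2) = dx / C,
and integrating gives arccosh(y / C) = (x − a)/C, so
    y(x) = C cosh((x − a)/C),
the catenary. The constants C and a are fixed by the two endpoint conditions (and, for the hanging-chain problem, the length constraint selects C).
Now fit the given data. The endpoints x = ±9 are symmetric at equal height, so the catenary is even about its minimum: a = 0 and y(x) = C cosh(x/C). The lowest point is y(0) = C cosh(0) = C, and we are told y(0) = 13, so C = 13. Therefore
    y(x) = 13 cosh(x/13),
and at the endpoints
    y(±9) = 13 cosh(9/13).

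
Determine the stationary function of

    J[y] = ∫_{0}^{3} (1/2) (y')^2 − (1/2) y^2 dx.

The Lagrangian is L = (1/2) (y')^2 − (1/2) y^2.
Compute ∂L/∂y = -y, ∂L/∂y' = y'.
The Euler-Lagrange equation d/dx(∂L/∂y') − ∂L/∂y = 0 reduces to
    y'' + y = 0.
Its general solution is
    y(x) = A sin(x) + B cos(x),
with A, B fixed by the endpoint conditions.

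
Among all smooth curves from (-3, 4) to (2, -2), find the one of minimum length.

Arc-length functional: J[y] = ∫ sqrt(1 + (y')^2) dx.
Lagrangian L = sqrt(1 + (y')^2) has no explicit y dependence, so ∂L/∂y = 0 and the Euler-Lagrange equation gives
    d/dx( y' / sqrt(1 + (y')^2) ) = 0  ⇒  y' / sqrt(1 + (y')^2) = const.
Hence y' is constant, so y(x) is affine.
Fitting the endpoints (-3, 4) and (2, -2):
    slope m = ((-2) − 4) / (2 − (-3)) = -6/5,
    intercept c = 4 − m·(-3) = 2/5.
Extremal: y(x) = (-6/5) x + 2/5.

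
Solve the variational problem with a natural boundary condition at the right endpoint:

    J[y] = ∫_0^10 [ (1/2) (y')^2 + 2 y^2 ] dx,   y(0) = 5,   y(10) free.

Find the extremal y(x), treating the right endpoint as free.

The Lagrangian L = (1/2) (y')^2 + 2 y^2 gives
    ∂L/∂y = 4 y,   ∂L/∂y' = y'.
Euler-Lagrange: y'' − 4 y = 0.
With k = 2, the general solution is
    y(x) = A cosh(2 x) + B sinh(2 x).
Fixed left endpoint y(0) = 5 ⇒ A = 5.
The right endpoint x = 10 is free, so the natural (transversality) condition is ∂L/∂y' |_{x=10} = 0, i.e. y'(10) = 0.
Compute y'(x) = A k sinh(k x) + B k cosh(k x), so
    y'(10) = A k sinh(k·10) + B k cosh(k·10) = 0
    ⇒ B = −A tanh(k·10) = − 5 tanh(2·10).
Therefore the extremal is
    y(x) = 5 cosh(2 x) − 5 tanh(2·10) sinh(2 x).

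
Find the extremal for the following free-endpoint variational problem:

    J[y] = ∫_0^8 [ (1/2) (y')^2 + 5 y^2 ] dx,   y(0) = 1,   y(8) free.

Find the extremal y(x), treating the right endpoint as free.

The Lagrangian L = (1/2) (y')^2 + 5 y^2 gives
    ∂L/∂y = 10 y,   ∂L/∂y' = y'.
Euler-Lagrange: y'' − 10 y = 0.
With k = sqrt(10), the general solution is
    y(x) = A cosh(sqrt(10) x) + B sinh(sqrt(10) x).
Fixed left endpoint y(0) = 1 ⇒ A = 1.
The right endpoint x = 8 is free, so the natural (transversality) condition is ∂L/∂y' |_{x=8} = 0, i.e. y'(8) = 0.
Compute y'(x) = A k sinh(k x) + B k cosh(k x), so
    y'(8) = A k sinh(k·8) + B k cosh(k·8) = 0
    ⇒ B = −A tanh(k·8) = − tanh(sqrt(10)·8).
Therefore the extremal is
    y(x) = cosh(sqrt(10) x) − tanh(sqrt(10)·8) sinh(sqrt(10) x).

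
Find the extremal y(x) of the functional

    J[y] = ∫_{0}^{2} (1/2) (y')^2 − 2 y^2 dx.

The Lagrangian is L = (1/2) (y')^2 − 2 y^2.
Compute ∂L/∂y = -4y, ∂L/∂y' = y'.
The Euler-Lagrange equation d/dx(∂L/∂y') − ∂L/∂y = 0 reduces to
    y'' + 4 y = 0.
Its general solution is
    y(x) = A sin(2x) + B cos(2x),
with A, B fixed by the endpoint conditions.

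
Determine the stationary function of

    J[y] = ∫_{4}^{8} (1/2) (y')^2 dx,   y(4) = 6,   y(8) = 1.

The Lagrangian is L = (1/2) (y')^2.
Compute ∂L/∂y = 0, ∂L/∂y' = y'.
The Euler-Lagrange equation d/dx(∂L/∂y') − ∂L/∂y = 0 reduces to
    y'' = 0.
Its general solution is
    y(x) = A x + B,
with A, B fixed by the endpoint conditions.
Applying the endpoint conditions y(4) = 6 and y(8) = 1: solve A·4 + B = 6 and A·8 + B = 1. Subtracting gives A(8 − 4) = 1 − 6, so A = -5/4, and B = 6 − A·4 = 11. Therefore
    y(x) = (-5/4) x + 11.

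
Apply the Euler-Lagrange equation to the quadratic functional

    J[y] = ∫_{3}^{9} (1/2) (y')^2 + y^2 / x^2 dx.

The Lagrangian is L = (1/2) (y')^2 + y^2 / x^2.
Compute ∂L/∂y = 2y/x^2, ∂L/∂y' = y'.
The Euler-Lagrange equation d/dx(∂L/∂y') − ∂L/∂y = 0 reduces to
    y'' − 2/x^2 · y = 0  (x > 0).
Its general solution is
    y(x) = A x^2 + B / x,
with A, B fixed by the endpoint conditions.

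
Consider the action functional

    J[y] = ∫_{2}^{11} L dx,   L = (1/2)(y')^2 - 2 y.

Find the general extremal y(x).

The Lagrangian is L = (1/2)(y')^2 - 2 y.
∂L/∂y = -2.
∂L/∂y' = y'.
The Euler-Lagrange equation d/dx(∂L/∂y') − ∂L/∂y = 0 becomes:
    y'' + 2 = 0
General solution: y(x) = -x^2 + A x + B, where A and B are arbitrary constants fixed by the endpoint conditions.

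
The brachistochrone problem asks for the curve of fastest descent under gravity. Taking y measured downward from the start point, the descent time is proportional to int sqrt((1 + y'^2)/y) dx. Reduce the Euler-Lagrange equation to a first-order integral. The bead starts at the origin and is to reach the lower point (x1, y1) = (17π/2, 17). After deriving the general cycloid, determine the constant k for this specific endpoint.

The Lagrangian L = sqrt((1 + y'^2) / y) has no explicit x dependence, so the Beltrami identity applies:
    L − y' ∂L/∂y' = C.
Compute ∂L/∂y' = y' / sqrt(y (1 + y'^2)).
Substitute:
    sqrt((1 + y'^2)/y) − y'·y' / sqrt(y (1 + y'^2))
    = (1 + y'^2) / sqrt(y (1 + y'^2)) − y'^2 / sqrt(y (1 + y'^2))
    = 1 / sqrt(y (1 + y'^2)) = C.
Squaring and rearranging gives the first integral
    y (1 + y'^2) = 1/C^2 =: k   (constant).
Solving this first-order ODE by the substitution
    y = (k/2)(1 − cos θ)
yields the cycloid parameterisation
    x(θ) = (k/2)(θ − sin θ),   y(θ) = (k/2)(1 − cos θ).
The constant k is fixed by the endpoint condition.
Now fit the given lower endpoint (x1, y1) = (17π/2, 17). At the bottom of the first arch (θ = π), the parametric equations give
    y(π) = (k/2)(1 − cos π) = k,
    x(π) = (k/2)(π − sin π) = kπ/2.
Matching y(π) = 17 gives k = 17, consistent with x(π) = 17π/2. Therefore the specific cycloid is
    x(θ) = (17/2)(θ − sin θ),   y(θ) = (17/2)(1 − cos θ).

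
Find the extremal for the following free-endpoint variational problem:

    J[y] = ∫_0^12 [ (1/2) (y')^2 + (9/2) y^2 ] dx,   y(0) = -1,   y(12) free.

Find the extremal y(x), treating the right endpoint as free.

The Lagrangian L = (1/2) (y')^2 + (9/2) y^2 gives
    ∂L/∂y = 9 y,   ∂L/∂y' = y'.
Euler-Lagrange: y'' − 9 y = 0.
With k = 3, the general solution is
    y(x) = A cosh(3 x) + B sinh(3 x).
Fixed left endpoint y(0) = -1 ⇒ A = -1.
The right endpoint x = 12 is free, so the natural (transversality) condition is ∂L/∂y' |_{x=12} = 0, i.e. y'(12) = 0.
Compute y'(x) = A k sinh(k x) + B k cosh(k x), so
    y'(12) = A k sinh(k·12) + B k cosh(k·12) = 0
    ⇒ B = −A tanh(k·12) = tanh(3·12).
Therefore the extremal is
    y(x) = −cosh(3 x) + tanh(3·12) sinh(3 x).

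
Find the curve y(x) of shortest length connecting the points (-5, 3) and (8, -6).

Arc-length functional: J[y] = ∫ sqrt(1 + (y')^2) dx.
Lagrangian L = sqrt(1 + (y')^2) has no explicit y dependence, so ∂L/∂y = 0 and the Euler-Lagrange equation gives
    d/dx( y' / sqrt(1 + (y')^2) ) = 0  ⇒  y' / sqrt(1 + (y')^2) = const.
Hence y' is constant, so y(x) is affine.
Fitting the endpoints (-5, 3) and (8, -6):
    slope m = ((-6) − 3) / (8 − (-5)) = -9/13,
    intercept c = 3 − m·(-5) = -6/13.
Extremal: y(x) = (-9/13) x - 6/13.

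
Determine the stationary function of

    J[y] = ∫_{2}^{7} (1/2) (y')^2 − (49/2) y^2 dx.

The Lagrangian is L = (1/2) (y')^2 − (49/2) y^2.
Compute ∂L/∂y = -49y, ∂L/∂y' = y'.
The Euler-Lagrange equation d/dx(∂L/∂y') − ∂L/∂y = 0 reduces to
    y'' + 49 y = 0.
Its general solution is
    y(x) = A sin(7x) + B cos(7x),
with A, B fixed by the endpoint conditions.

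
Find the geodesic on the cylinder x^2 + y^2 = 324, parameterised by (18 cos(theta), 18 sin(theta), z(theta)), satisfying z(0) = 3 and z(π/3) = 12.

Parameterise the cylinder of radius R = 18 as
    r(θ) = (18 cos θ, 18 sin θ, z(θ)).
The arc-length element is
    ds = sqrt(324 + (dz/dθ)^2) dθ,
so the Lagrangian is L = sqrt(324 + z'^2).
L depends on z' only, not on z or θ, so ∂L/∂z = 0 and
    ∂L/∂z' = z' / sqrt(324 + z'^2).
The Euler-Lagrange equation gives
    d/dθ( z' / sqrt(324 + z'^2) ) = 0,
so z' is constant. Integrating once:
    z(θ) = a θ + b,
a helix on the cylinder (a straight line when the cylinder is unrolled). The constants a, b are determined by the endpoint conditions.
With endpoint conditions z(0) = 3 and z(π/3) = 12: from z(0) = b we get b = 3, and a·π/3 + 3 = 12 gives a = 27/π, so
    z(θ) = (27/π) θ + 3.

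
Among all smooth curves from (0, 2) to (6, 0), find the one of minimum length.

Arc-length functional: J[y] = ∫ sqrt(1 + (y')^2) dx.
Lagrangian L = sqrt(1 + (y')^2) has no explicit y dependence, so ∂L/∂y = 0 and the Euler-Lagrange equation gives
    d/dx( y' / sqrt(1 + (y')^2) ) = 0  ⇒  y' / sqrt(1 + (y')^2) = const.
Hence y' is constant, so y(x) is affine.
Fitting the endpoints (0, 2) and (6, 0):
    slope m = (0 − 2) / (6 − 0) = -1/3,
    intercept c = 2 − m·0 = 2.
Extremal: y(x) = (-1/3) x + 2.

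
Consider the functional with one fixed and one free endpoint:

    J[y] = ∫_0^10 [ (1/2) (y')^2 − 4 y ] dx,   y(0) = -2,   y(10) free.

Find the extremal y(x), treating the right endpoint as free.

The Lagrangian L = (1/2) (y')^2 − 4 y gives
    ∂L/∂y = −4,   ∂L/∂y' = y'.
Euler-Lagrange: d/dx(y') − (−4) = 0, i.e. y'' + 4 = 0, so
    y(x) = −(4/2) x^2 + C1 x + C2.
Fixed left endpoint y(0) = -2 ⇒ C2 = -2.
The right endpoint x = 10 is free, so the natural (transversality) condition is ∂L/∂y' |_{x=10} = 0, i.e. y'(10) = 0.
Compute y'(x) = −4 x + C1, so y'(10) = −40 + C1 = 0 ⇒ C1 = 40.
Therefore the extremal is
    y(x) = −2 x^2 + 40 x − 2.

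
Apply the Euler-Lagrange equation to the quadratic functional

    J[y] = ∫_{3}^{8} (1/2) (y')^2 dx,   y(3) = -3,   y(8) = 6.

The Lagrangian is L = (1/2) (y')^2.
Compute ∂L/∂y = 0, ∂L/∂y' = y'.
The Euler-Lagrange equation d/dx(∂L/∂y') − ∂L/∂y = 0 reduces to
    y'' = 0.
Its general solution is
    y(x) = A x + B,
with A, B fixed by the endpoint conditions.
Applying the endpoint conditions y(3) = -3 and y(8) = 6: solve A·3 + B = -3 and A·8 + B = 6. Subtracting gives A(8 − 3) = 6 − -3, so A = 9/5, and B = -3 − A·3 = -42/5. Therefore
    y(x) = (9/5) x - 42/5.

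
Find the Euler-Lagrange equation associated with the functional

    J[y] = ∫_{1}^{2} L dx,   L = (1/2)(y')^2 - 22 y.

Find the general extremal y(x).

The Lagrangian is L = (1/2)(y')^2 - 22 y.
∂L/∂y = -22.
∂L/∂y' = y'.
The Euler-Lagrange equation d/dx(∂L/∂y') − ∂L/∂y = 0 becomes:
    y'' + 22 = 0
General solution: y(x) = -11 x^2 + A x + B, where A and B are arbitrary constants fixed by the endpoint conditions.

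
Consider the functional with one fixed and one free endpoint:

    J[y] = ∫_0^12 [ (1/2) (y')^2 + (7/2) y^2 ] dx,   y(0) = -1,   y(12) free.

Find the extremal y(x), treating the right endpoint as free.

The Lagrangian L = (1/2) (y')^2 + (7/2) y^2 gives
    ∂L/∂y = 7 y,   ∂L/∂y' = y'.
Euler-Lagrange: y'' − 7 y = 0.
With k = sqrt(7), the general solution is
    y(x) = A cosh(sqrt(7) x) + B sinh(sqrt(7) x).
Fixed left endpoint y(0) = -1 ⇒ A = -1.
The right endpoint x = 12 is free, so the natural (transversality) condition is ∂L/∂y' |_{x=12} = 0, i.e. y'(12) = 0.
Compute y'(x) = A k sinh(k x) + B k cosh(k x), so
    y'(12) = A k sinh(k·12) + B k cosh(k·12) = 0
    ⇒ B = −A tanh(k·12) = tanh(sqrt(7)·12).
Therefore the extremal is
    y(x) = −cosh(sqrt(7) x) + tanh(sqrt(7)·12) sinh(sqrt(7) x).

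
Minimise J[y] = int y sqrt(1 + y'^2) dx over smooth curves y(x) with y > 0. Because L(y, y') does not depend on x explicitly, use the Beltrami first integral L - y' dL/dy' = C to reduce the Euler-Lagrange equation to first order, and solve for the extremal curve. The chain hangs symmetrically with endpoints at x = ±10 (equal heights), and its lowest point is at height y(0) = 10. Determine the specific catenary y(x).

The Lagrangian L(y, y') = y sqrt(1 + y'^2) has no explicit x dependence, so the Beltrami identity applies:
    L − y' ∂L/∂y' = C.
Compute ∂L/∂y' = y · y' / sqrt(1 + y'^2). Then
    L − y' ∂L/∂y'
    = y sqrt(1 + y'^2) − y · y'^2 / sqrt(1 + y'^2)
    = y (1 + y'^2 − y'^2) / sqrt(1 + y'^2)
    = y / sqrt(1 + y'^2) = C.
Squaring gives y^2 = C^2 (1 + y'^2), i.e.
    y'^2 = y^2 / C^2 − 1.
Separating variables,
    dy / sqrt(y^2 − C^2) = dx / C,
and integrating gives arccosh(y / C) = (x − a)/C, so
    y(x) = C cosh((x − a)/C),
the catenary. The constants C and a are fixed by the two endpoint conditions (and, for the hanging-chain problem, the length constraint selects C).
Now fit the given data. The endpoints x = ±10 are symmetric at equal height, so the catenary is even about its minimum: a = 0 and y(x) = C cosh(x/C). The lowest point is y(0) = C cosh(0) = C, and we are told y(0) = 10, so C = 10. Therefore
    y(x) = 10 cosh(x/10),
and at the endpoints
    y(±10) = 10 cosh(10/10).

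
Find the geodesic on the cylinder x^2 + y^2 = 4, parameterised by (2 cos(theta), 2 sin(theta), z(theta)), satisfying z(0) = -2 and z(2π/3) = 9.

Parameterise the cylinder of radius R = 2 as
    r(θ) = (2 cos θ, 2 sin θ, z(θ)).
The arc-length element is
    ds = sqrt(4 + (dz/dθ)^2) dθ,
so the Lagrangian is L = sqrt(4 + z'^2).
L depends on z' only, not on z or θ, so ∂L/∂z = 0 and
    ∂L/∂z' = z' / sqrt(4 + z'^2).
The Euler-Lagrange equation gives
    d/dθ( z' / sqrt(4 + z'^2) ) = 0,
so z' is constant. Integrating once:
    z(θ) = a θ + b,
a helix on the cylinder (a straight line when the cylinder is unrolled). The constants a, b are determined by the endpoint conditions.
With endpoint conditions z(0) = -2 and z(2π/3) = 9: from z(0) = b we get b = -2, and a·2π/3 + -2 = 9 gives a = 33/(2π), so
    z(θ) = (33/(2π)) θ − 2.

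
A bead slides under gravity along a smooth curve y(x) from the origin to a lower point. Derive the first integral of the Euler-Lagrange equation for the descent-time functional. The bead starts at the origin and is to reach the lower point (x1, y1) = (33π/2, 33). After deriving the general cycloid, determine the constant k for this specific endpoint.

The Lagrangian L = sqrt((1 + y'^2) / y) has no explicit x dependence, so the Beltrami identity applies:
    L − y' ∂L/∂y' = C.
Compute ∂L/∂y' = y' / sqrt(y (1 + y'^2)).
Substitute:
    sqrt((1 + y'^2)/y) − y'·y' / sqrt(y (1 + y'^2))
    = (1 + y'^2) / sqrt(y (1 + y'^2)) − y'^2 / sqrt(y (1 + y'^2))
    = 1 / sqrt(y (1 + y'^2)) = C.
Squaring and rearranging gives the first integral
    y (1 + y'^2) = 1/C^2 =: k   (constant).
Solving this first-order ODE by the substitution
    y = (k/2)(1 − cos θ)
yields the cycloid parameterisation
    x(θ) = (k/2)(θ − sin θ),   y(θ) = (k/2)(1 − cos θ).
The constant k is fixed by the endpoint condition.
Now fit the given lower endpoint (x1, y1) = (33π/2, 33). At the bottom of the first arch (θ = π), the parametric equations give
    y(π) = (k/2)(1 − cos π) = k,
    x(π) = (k/2)(π − sin π) = kπ/2.
Matching y(π) = 33 gives k = 33, consistent with x(π) = 33π/2. Therefore the specific cycloid is
    x(θ) = (33/2)(θ − sin θ),   y(θ) = (33/2)(1 − cos θ).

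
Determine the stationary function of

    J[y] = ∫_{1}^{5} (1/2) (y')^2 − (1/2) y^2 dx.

The Lagrangian is L = (1/2) (y')^2 − (1/2) y^2.
Compute ∂L/∂y = -y, ∂L/∂y' = y'.
The Euler-Lagrange equation d/dx(∂L/∂y') − ∂L/∂y = 0 reduces to
    y'' + y = 0.
Its general solution is
    y(x) = A sin(x) + B cos(x),
with A, B fixed by the endpoint conditions.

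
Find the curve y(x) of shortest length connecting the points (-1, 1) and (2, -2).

Arc-length functional: J[y] = ∫ sqrt(1 + (y')^2) dx.
Lagrangian L = sqrt(1 + (y')^2) has no explicit y dependence, so ∂L/∂y = 0 and the Euler-Lagrange equation gives
    d/dx( y' / sqrt(1 + (y')^2) ) = 0  ⇒  y' / sqrt(1 + (y')^2) = const.
Hence y' is constant, so y(x) is affine.
Fitting the endpoints (-1, 1) and (2, -2):
    slope m = ((-2) − 1) / (2 − (-1)) = -1,
    intercept c = 1 − m·(-1) = 0.
Extremal: y(x) = -x.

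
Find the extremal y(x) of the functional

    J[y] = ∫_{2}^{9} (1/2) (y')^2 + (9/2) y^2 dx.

The Lagrangian is L = (1/2) (y')^2 + (9/2) y^2.
Compute ∂L/∂y = 9y, ∂L/∂y' = y'.
The Euler-Lagrange equation d/dx(∂L/∂y') − ∂L/∂y = 0 reduces to
    y'' − 9 y = 0.
Its general solution is
    y(x) = A e^(3x) + B e^(−3x),
with A, B fixed by the endpoint conditions.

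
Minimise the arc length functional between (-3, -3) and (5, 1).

Arc-length functional: J[y] = ∫ sqrt(1 + (y')^2) dx.
Lagrangian L = sqrt(1 + (y')^2) has no explicit y dependence, so ∂L/∂y = 0 and the Euler-Lagrange equation gives
    d/dx( y' / sqrt(1 + (y')^2) ) = 0  ⇒  y' / sqrt(1 + (y')^2) = const.
Hence y' is constant, so y(x) is affine.
Fitting the endpoints (-3, -3) and (5, 1):
    slope m = (1 − (-3)) / (5 − (-3)) = 1/2,
    intercept c = (-3) − m·(-3) = -3/2.
Extremal: y(x) = (1/2) x - 3/2.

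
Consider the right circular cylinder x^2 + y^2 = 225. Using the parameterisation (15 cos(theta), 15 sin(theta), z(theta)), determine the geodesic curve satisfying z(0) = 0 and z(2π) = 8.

Parameterise the cylinder of radius R = 15 as
    r(θ) = (15 cos θ, 15 sin θ, z(θ)).
The arc-length element is
    ds = sqrt(225 + (dz/dθ)^2) dθ,
so the Lagrangian is L = sqrt(225 + z'^2).
L depends on z' only, not on z or θ, so ∂L/∂z = 0 and
    ∂L/∂z' = z' / sqrt(225 + z'^2).
The Euler-Lagrange equation gives
    d/dθ( z' / sqrt(225 + z'^2) ) = 0,
so z' is constant. Integrating once:
    z(θ) = a θ + b,
a helix on the cylinder (a straight line when the cylinder is unrolled). The constants a, b are determined by the endpoint conditions.
With endpoint conditions z(0) = 0 and z(2π) = 8: from z(0) = b we get b = 0, and a·2π + 0 = 8 gives a = 4/π, so
    z(θ) = (4/π) θ.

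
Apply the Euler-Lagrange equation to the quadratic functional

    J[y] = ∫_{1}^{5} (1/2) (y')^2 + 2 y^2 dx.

The Lagrangian is L = (1/2) (y')^2 + 2 y^2.
Compute ∂L/∂y = 4y, ∂L/∂y' = y'.
The Euler-Lagrange equation d/dx(∂L/∂y') − ∂L/∂y = 0 reduces to
    y'' − 4 y = 0.
Its general solution is
    y(x) = A e^(2x) + B e^(−2x),
with A, B fixed by the endpoint conditions.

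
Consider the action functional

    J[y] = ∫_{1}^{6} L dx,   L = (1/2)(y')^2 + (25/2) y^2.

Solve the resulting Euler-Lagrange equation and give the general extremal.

The Lagrangian is L = (1/2)(y')^2 + (25/2) y^2.
∂L/∂y = 25y.
∂L/∂y' = y'.
The Euler-Lagrange equation d/dx(∂L/∂y') − ∂L/∂y = 0 becomes:
    y'' - 25 y = 0
General solution: y(x) = A e^(5x) + B e^(-5x), where A and B are arbitrary constants fixed by the endpoint conditions.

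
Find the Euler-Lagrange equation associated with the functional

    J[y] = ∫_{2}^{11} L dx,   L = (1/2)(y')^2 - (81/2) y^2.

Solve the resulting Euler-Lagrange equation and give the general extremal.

The Lagrangian is L = (1/2)(y')^2 - (81/2) y^2.
∂L/∂y = -81y.
∂L/∂y' = y'.
The Euler-Lagrange equation d/dx(∂L/∂y') − ∂L/∂y = 0 becomes:
    y'' + 81 y = 0
General solution: y(x) = A sin(9x) + B cos(9x), where A and B are arbitrary constants fixed by the endpoint conditions.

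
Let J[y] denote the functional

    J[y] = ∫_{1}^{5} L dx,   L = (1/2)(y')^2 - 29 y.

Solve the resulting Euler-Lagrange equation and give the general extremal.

The Lagrangian is L = (1/2)(y')^2 - 29 y.
∂L/∂y = -29.
∂L/∂y' = y'.
The Euler-Lagrange equation d/dx(∂L/∂y') − ∂L/∂y = 0 becomes:
    y'' + 29 = 0
General solution: y(x) = -(29/2) x^2 + A x + B, where A and B are arbitrary constants fixed by the endpoint conditions.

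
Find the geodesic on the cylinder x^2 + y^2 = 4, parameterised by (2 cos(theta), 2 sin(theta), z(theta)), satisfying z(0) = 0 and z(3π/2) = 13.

Parameterise the cylinder of radius R = 2 as
    r(θ) = (2 cos θ, 2 sin θ, z(θ)).
The arc-length element is
    ds = sqrt(4 + (dz/dθ)^2) dθ,
so the Lagrangian is L = sqrt(4 + z'^2).
L depends on z' only, not on z or θ, so ∂L/∂z = 0 and
    ∂L/∂z' = z' / sqrt(4 + z'^2).
The Euler-Lagrange equation gives
    d/dθ( z' / sqrt(4 + z'^2) ) = 0,
so z' is constant. Integrating once:
    z(θ) = a θ + b,
a helix on the cylinder (a straight line when the cylinder is unrolled). The constants a, b are determined by the endpoint conditions.
With endpoint conditions z(0) = 0 and z(3π/2) = 13: from z(0) = b we get b = 0, and a·3π/2 + 0 = 13 gives a = 26/(3π), so
    z(θ) = (26/(3π)) θ.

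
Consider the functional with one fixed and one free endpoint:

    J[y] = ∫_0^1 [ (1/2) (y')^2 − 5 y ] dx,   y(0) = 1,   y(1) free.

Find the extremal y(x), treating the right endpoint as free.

The Lagrangian L = (1/2) (y')^2 − 5 y gives
    ∂L/∂y = −5,   ∂L/∂y' = y'.
Euler-Lagrange: d/dx(y') − (−5) = 0, i.e. y'' + 5 = 0, so
    y(x) = −(5/2) x^2 + C1 x + C2.
Fixed left endpoint y(0) = 1 ⇒ C2 = 1.
The right endpoint x = 1 is free, so the natural (transversality) condition is ∂L/∂y' |_{x=1} = 0, i.e. y'(1) = 0.
Compute y'(x) = −5 x + C1, so y'(1) = −5 + C1 = 0 ⇒ C1 = 5.
Therefore the extremal is
    y(x) = −(5/2) x^2 + 5 x + 1.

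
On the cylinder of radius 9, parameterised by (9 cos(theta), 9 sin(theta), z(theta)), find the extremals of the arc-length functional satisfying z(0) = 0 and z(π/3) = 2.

Parameterise the cylinder of radius R = 9 as
    r(θ) = (9 cos θ, 9 sin θ, z(θ)).
The arc-length element is
    ds = sqrt(81 + (dz/dθ)^2) dθ,
so the Lagrangian is L = sqrt(81 + z'^2).
L depends on z' only, not on z or θ, so ∂L/∂z = 0 and
    ∂L/∂z' = z' / sqrt(81 + z'^2).
The Euler-Lagrange equation gives
    d/dθ( z' / sqrt(81 + z'^2) ) = 0,
so z' is constant. Integrating once:
    z(θ) = a θ + b,
a helix on the cylinder (a straight line when the cylinder is unrolled). The constants a, b are determined by the endpoint conditions.
With endpoint conditions z(0) = 0 and z(π/3) = 2: from z(0) = b we get b = 0, and a·π/3 + 0 = 2 gives a = 6/π, so
    z(θ) = (6/π) θ.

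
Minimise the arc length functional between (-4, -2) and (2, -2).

Arc-length functional: J[y] = ∫ sqrt(1 + (y')^2) dx.
Lagrangian L = sqrt(1 + (y')^2) has no explicit y dependence, so ∂L/∂y = 0 and the Euler-Lagrange equation gives
    d/dx( y' / sqrt(1 + (y')^2) ) = 0  ⇒  y' / sqrt(1 + (y')^2) = const.
Hence y' is constant, so y(x) is affine.
Fitting the endpoints (-4, -2) and (2, -2):
    slope m = ((-2) − (-2)) / (2 − (-4)) = 0,
    intercept c = (-2) − m·(-4) = -2.
Extremal: y(x) = -2.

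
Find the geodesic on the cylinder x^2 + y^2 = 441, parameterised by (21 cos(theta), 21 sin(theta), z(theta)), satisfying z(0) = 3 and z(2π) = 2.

Parameterise the cylinder of radius R = 21 as
    r(θ) = (21 cos θ, 21 sin θ, z(θ)).
The arc-length element is
    ds = sqrt(441 + (dz/dθ)^2) dθ,
so the Lagrangian is L = sqrt(441 + z'^2).
L depends on z' only, not on z or θ, so ∂L/∂z = 0 and
    ∂L/∂z' = z' / sqrt(441 + z'^2).
The Euler-Lagrange equation gives
    d/dθ( z' / sqrt(441 + z'^2) ) = 0,
so z' is constant. Integrating once:
    z(θ) = a θ + b,
a helix on the cylinder (a straight line when the cylinder is unrolled). The constants a, b are determined by the endpoint conditions.
With endpoint conditions z(0) = 3 and z(2π) = 2: from z(0) = b we get b = 3, and a·2π + 3 = 2 gives a = -1/(2π), so
    z(θ) = (-1/(2π)) θ + 3.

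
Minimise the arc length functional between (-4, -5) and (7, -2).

Arc-length functional: J[y] = ∫ sqrt(1 + (y')^2) dx.
Lagrangian L = sqrt(1 + (y')^2) has no explicit y dependence, so ∂L/∂y = 0 and the Euler-Lagrange equation gives
    d/dx( y' / sqrt(1 + (y')^2) ) = 0  ⇒  y' / sqrt(1 + (y')^2) = const.
Hence y' is constant, so y(x) is affine.
Fitting the endpoints (-4, -5) and (7, -2):
    slope m = ((-2) − (-5)) / (7 − (-4)) = 3/11,
    intercept c = (-5) − m·(-4) = -43/11.
Extremal: y(x) = (3/11) x - 43/11.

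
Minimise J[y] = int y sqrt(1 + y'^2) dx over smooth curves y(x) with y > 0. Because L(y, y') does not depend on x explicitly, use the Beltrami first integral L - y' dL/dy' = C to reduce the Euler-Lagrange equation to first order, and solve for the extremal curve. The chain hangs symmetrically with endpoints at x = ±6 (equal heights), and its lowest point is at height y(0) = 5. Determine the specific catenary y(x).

The Lagrangian L(y, y') = y sqrt(1 + y'^2) has no explicit x dependence, so the Beltrami identity applies:
    L − y' ∂L/∂y' = C.
Compute ∂L/∂y' = y · y' / sqrt(1 + y'^2). Then
    L − y' ∂L/∂y'
    = y sqrt(1 + y'^2) − y · y'^2 / sqrt(1 + y'^2)
    = y (1 + y'^2 − y'^2) / sqrt(1 + y'^2)
    = y / sqrt(1 + y'^2) = C.
Squaring gives y^2 = C^2 (1 + y'^2), i.e.
    y'^2 = y^2 / C^2 − 1.
Separating variables,
    dy / sqrt(y^2 − C^2) = dx / C,
and integrating gives arccosh(y / C) = (x − a)/C, so
    y(x) = C cosh((x − a)/C),
the catenary. The constants C and a are fixed by the two endpoint conditions (and, for the hanging-chain problem, the length constraint selects C).
Now fit the given data. The endpoints x = ±6 are symmetric at equal height, so the catenary is even about its minimum: a = 0 and y(x) = C cosh(x/C). The lowest point is y(0) = C cosh(0) = C, and we are told y(0) = 5, so C = 5. Therefore
    y(x) = 5 cosh(x/5),
and at the endpoints
    y(±6) = 5 cosh(6/5).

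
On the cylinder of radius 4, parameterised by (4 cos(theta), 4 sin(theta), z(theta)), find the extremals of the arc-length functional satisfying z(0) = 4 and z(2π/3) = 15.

Parameterise the cylinder of radius R = 4 as
    r(θ) = (4 cos θ, 4 sin θ, z(θ)).
The arc-length element is
    ds = sqrt(16 + (dz/dθ)^2) dθ,
so the Lagrangian is L = sqrt(16 + z'^2).
L depends on z' only, not on z or θ, so ∂L/∂z = 0 and
    ∂L/∂z' = z' / sqrt(16 + z'^2).
The Euler-Lagrange equation gives
    d/dθ( z' / sqrt(16 + z'^2) ) = 0,
so z' is constant. Integrating once:
    z(θ) = a θ + b,
a helix on the cylinder (a straight line when the cylinder is unrolled). The constants a, b are determined by the endpoint conditions.
With endpoint conditions z(0) = 4 and z(2π/3) = 15: from z(0) = b we get b = 4, and a·2π/3 + 4 = 15 gives a = 33/(2π), so
    z(θ) = (33/(2π)) θ + 4.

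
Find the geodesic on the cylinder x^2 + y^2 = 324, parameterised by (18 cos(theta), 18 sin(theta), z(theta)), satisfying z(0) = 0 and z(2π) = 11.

Parameterise the cylinder of radius R = 18 as
    r(θ) = (18 cos θ, 18 sin θ, z(θ)).
The arc-length element is
    ds = sqrt(324 + (dz/dθ)^2) dθ,
so the Lagrangian is L = sqrt(324 + z'^2).
L depends on z' only, not on z or θ, so ∂L/∂z = 0 and
    ∂L/∂z' = z' / sqrt(324 + z'^2).
The Euler-Lagrange equation gives
    d/dθ( z' / sqrt(324 + z'^2) ) = 0,
so z' is constant. Integrating once:
    z(θ) = a θ + b,
a helix on the cylinder (a straight line when the cylinder is unrolled). The constants a, b are determined by the endpoint conditions.
With endpoint conditions z(0) = 0 and z(2π) = 11: from z(0) = b we get b = 0, and a·2π + 0 = 11 gives a = 11/(2π), so
    z(θ) = (11/(2π)) θ.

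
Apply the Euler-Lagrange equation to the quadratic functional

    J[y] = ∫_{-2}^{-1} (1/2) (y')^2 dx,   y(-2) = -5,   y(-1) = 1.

The Lagrangian is L = (1/2) (y')^2.
Compute ∂L/∂y = 0, ∂L/∂y' = y'.
The Euler-Lagrange equation d/dx(∂L/∂y') − ∂L/∂y = 0 reduces to
    y'' = 0.
Its general solution is
    y(x) = A x + B,
with A, B fixed by the endpoint conditions.
Applying the endpoint conditions y(-2) = -5 and y(-1) = 1: solve A·-2 + B = -5 and A·-1 + B = 1. Subtracting gives A(-1 − -2) = 1 − -5, so A = 6, and B = -5 − A·-2 = 7. Therefore
    y(x) = 6 x + 7.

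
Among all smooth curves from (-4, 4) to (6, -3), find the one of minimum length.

Arc-length functional: J[y] = ∫ sqrt(1 + (y')^2) dx.
Lagrangian L = sqrt(1 + (y')^2) has no explicit y dependence, so ∂L/∂y = 0 and the Euler-Lagrange equation gives
    d/dx( y' / sqrt(1 + (y')^2) ) = 0  ⇒  y' / sqrt(1 + (y')^2) = const.
Hence y' is constant, so y(x) is affine.
Fitting the endpoints (-4, 4) and (6, -3):
    slope m = ((-3) − 4) / (6 − (-4)) = -7/10,
    intercept c = 4 − m·(-4) = 6/5.
Extremal: y(x) = (-7/10) x + 6/5.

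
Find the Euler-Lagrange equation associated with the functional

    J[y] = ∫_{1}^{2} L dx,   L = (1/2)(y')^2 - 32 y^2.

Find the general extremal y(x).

The Lagrangian is L = (1/2)(y')^2 - 32 y^2.
∂L/∂y = -64y.
∂L/∂y' = y'.
The Euler-Lagrange equation d/dx(∂L/∂y') − ∂L/∂y = 0 becomes:
    y'' + 64 y = 0
General solution: y(x) = A sin(8x) + B cos(8x), where A and B are arbitrary constants fixed by the endpoint conditions.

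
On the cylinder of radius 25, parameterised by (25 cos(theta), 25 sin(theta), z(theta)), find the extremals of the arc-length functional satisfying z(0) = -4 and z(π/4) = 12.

Parameterise the cylinder of radius R = 25 as
    r(θ) = (25 cos θ, 25 sin θ, z(θ)).
The arc-length element is
    ds = sqrt(625 + (dz/dθ)^2) dθ,
so the Lagrangian is L = sqrt(625 + z'^2).
L depends on z' only, not on z or θ, so ∂L/∂z = 0 and
    ∂L/∂z' = z' / sqrt(625 + z'^2).
The Euler-Lagrange equation gives
    d/dθ( z' / sqrt(625 + z'^2) ) = 0,
so z' is constant. Integrating once:
    z(θ) = a θ + b,
a helix on the cylinder (a straight line when the cylinder is unrolled). The constants a, b are determined by the endpoint conditions.
With endpoint conditions z(0) = -4 and z(π/4) = 12: from z(0) = b we get b = -4, and a·π/4 + -4 = 12 gives a = 64/π, so
    z(θ) = (64/π) θ − 4.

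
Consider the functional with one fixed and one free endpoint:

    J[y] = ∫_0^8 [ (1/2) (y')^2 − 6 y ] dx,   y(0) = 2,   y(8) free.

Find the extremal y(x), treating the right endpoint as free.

The Lagrangian L = (1/2) (y')^2 − 6 y gives
    ∂L/∂y = −6,   ∂L/∂y' = y'.
Euler-Lagrange: d/dx(y') − (−6) = 0, i.e. y'' + 6 = 0, so
    y(x) = −(6/2) x^2 + C1 x + C2.
Fixed left endpoint y(0) = 2 ⇒ C2 = 2.
The right endpoint x = 8 is free, so the natural (transversality) condition is ∂L/∂y' |_{x=8} = 0, i.e. y'(8) = 0.
Compute y'(x) = −6 x + C1, so y'(8) = −48 + C1 = 0 ⇒ C1 = 48.
Therefore the extremal is
    y(x) = −3 x^2 + 48 x + 2.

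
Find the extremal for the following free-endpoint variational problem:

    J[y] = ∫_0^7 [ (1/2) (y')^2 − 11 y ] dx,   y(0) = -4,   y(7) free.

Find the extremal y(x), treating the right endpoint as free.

The Lagrangian L = (1/2) (y')^2 − 11 y gives
    ∂L/∂y = −11,   ∂L/∂y' = y'.
Euler-Lagrange: d/dx(y') − (−11) = 0, i.e. y'' + 11 = 0, so
    y(x) = −(11/2) x^2 + C1 x + C2.
Fixed left endpoint y(0) = -4 ⇒ C2 = -4.
The right endpoint x = 7 is free, so the natural (transversality) condition is ∂L/∂y' |_{x=7} = 0, i.e. y'(7) = 0.
Compute y'(x) = −11 x + C1, so y'(7) = −77 + C1 = 0 ⇒ C1 = 77.
Therefore the extremal is
    y(x) = −(11/2) x^2 + 77 x − 4.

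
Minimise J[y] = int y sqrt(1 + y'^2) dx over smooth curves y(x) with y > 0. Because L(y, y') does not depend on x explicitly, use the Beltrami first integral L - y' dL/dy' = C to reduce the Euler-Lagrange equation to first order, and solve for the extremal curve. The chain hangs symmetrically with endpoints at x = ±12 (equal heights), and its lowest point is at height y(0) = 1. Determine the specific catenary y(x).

The Lagrangian L(y, y') = y sqrt(1 + y'^2) has no explicit x dependence, so the Beltrami identity applies:
    L − y' ∂L/∂y' = C.
Compute ∂L/∂y' = y · y' / sqrt(1 + y'^2). Then
    L − y' ∂L/∂y'
    = y sqrt(1 + y'^2) − y · y'^2 / sqrt(1 + y'^2)
    = y (1 + y'^2 − y'^2) / sqrt(1 + y'^2)
    = y / sqrt(1 + y'^2) = C.
Squaring gives y^2 = C^2 (1 + y'^2), i.e.
    y'^2 = y^2 / C^2 − 1.
Separating variables,
    dy / sqrt(y^2 − C^2) = dx / C,
and integrating gives arccosh(y / C) = (x − a)/C, so
    y(x) = C cosh((x − a)/C),
the catenary. The constants C and a are fixed by the two endpoint conditions (and, for the hanging-chain problem, the length constraint selects C).
Now fit the given data. The endpoints x = ±12 are symmetric at equal height, so the catenary is even about its minimum: a = 0 and y(x) = C cosh(x/C). The lowest point is y(0) = C cosh(0) = C, and we are told y(0) = 1, so C = 1. Therefore
    y(x) = cosh(x),
and at the endpoints
    y(±12) = cosh(12).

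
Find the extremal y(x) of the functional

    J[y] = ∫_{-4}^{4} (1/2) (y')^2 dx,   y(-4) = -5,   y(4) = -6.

The Lagrangian is L = (1/2) (y')^2.
Compute ∂L/∂y = 0, ∂L/∂y' = y'.
The Euler-Lagrange equation d/dx(∂L/∂y') − ∂L/∂y = 0 reduces to
    y'' = 0.
Its general solution is
    y(x) = A x + B,
with A, B fixed by the endpoint conditions.
Applying the endpoint conditions y(-4) = -5 and y(4) = -6: solve A·-4 + B = -5 and A·4 + B = -6. Subtracting gives A(4 − -4) = -6 − -5, so A = -1/8, and B = -5 − A·-4 = -11/2. Therefore
    y(x) = (-1/8) x - 11/2.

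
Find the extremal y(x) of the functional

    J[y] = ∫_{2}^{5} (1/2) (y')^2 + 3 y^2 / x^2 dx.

The Lagrangian is L = (1/2) (y')^2 + 3 y^2 / x^2.
Compute ∂L/∂y = 6y/x^2, ∂L/∂y' = y'.
The Euler-Lagrange equation d/dx(∂L/∂y') − ∂L/∂y = 0 reduces to
    y'' − 6/x^2 · y = 0  (x > 0).
Its general solution is
    y(x) = A x^3 + B x^(-2),
with A, B fixed by the endpoint conditions.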